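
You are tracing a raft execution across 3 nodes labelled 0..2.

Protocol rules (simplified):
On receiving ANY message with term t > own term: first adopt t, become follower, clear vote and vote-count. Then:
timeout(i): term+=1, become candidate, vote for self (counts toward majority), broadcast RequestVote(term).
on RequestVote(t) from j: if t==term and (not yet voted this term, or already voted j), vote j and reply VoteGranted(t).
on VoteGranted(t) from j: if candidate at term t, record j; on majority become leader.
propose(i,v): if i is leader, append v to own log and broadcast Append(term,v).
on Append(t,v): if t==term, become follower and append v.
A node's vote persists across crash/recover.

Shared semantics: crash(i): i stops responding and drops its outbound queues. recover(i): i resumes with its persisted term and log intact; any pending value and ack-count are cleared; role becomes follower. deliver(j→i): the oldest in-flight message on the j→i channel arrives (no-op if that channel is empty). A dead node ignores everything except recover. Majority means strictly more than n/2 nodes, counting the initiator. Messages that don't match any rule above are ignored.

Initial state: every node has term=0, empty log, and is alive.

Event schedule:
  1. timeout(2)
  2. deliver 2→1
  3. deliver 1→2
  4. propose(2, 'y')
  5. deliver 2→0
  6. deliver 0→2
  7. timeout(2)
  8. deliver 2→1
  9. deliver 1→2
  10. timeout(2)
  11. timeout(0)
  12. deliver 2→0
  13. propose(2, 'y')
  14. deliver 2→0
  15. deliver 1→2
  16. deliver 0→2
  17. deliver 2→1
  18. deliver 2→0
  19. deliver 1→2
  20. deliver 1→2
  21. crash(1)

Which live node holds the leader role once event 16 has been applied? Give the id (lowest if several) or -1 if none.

step 1 timeout(2): 2={cand,t=1,log=-}
step 2 deliver 2→1: 1={foll,t=1,log=-}
step 3 deliver 1→2: 2={lead,t=1,log=-}
step 4 propose(2,'y'): 2={lead,t=1,log=y}
step 5 deliver 2→0: 0={foll,t=1,log=-}
step 6 deliver 0→2: —
step 7 timeout(2): 2={cand,t=2,log=y}
step 8 deliver 2→1: 1={foll,t=1,log=y}
step 9 deliver 1→2: —
step 10 timeout(2): 2={cand,t=3,log=y}
step 11 timeout(0): 0={cand,t=2,log=-}
step 12 deliver 2→0: —
step 13 propose(2,'y'): —
step 14 deliver 2→0: —
step 15 deliver 1→2: —
step 16 deliver 0→2: —

-1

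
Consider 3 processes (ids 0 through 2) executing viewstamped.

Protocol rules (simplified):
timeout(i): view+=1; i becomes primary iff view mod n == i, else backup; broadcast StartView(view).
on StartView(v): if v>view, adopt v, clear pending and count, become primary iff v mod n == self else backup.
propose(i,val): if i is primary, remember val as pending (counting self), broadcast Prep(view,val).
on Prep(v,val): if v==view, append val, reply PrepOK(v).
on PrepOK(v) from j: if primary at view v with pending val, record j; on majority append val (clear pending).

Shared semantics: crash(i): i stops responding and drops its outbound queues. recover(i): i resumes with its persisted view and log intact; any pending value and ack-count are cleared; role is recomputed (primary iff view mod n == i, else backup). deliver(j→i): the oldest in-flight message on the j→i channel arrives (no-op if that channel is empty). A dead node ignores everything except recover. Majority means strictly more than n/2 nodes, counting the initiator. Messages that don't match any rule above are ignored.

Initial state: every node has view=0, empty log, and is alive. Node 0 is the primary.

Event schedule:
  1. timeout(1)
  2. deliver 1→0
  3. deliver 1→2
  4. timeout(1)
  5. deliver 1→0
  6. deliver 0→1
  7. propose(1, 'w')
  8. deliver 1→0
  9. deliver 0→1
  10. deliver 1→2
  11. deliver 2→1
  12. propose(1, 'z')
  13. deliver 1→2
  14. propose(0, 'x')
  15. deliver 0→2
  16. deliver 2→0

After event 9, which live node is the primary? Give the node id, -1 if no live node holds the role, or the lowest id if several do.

-1

[1] timeout(1) → N1(prim v1 [-])
[2] deliver 1→0 → N0(back v1 [-])
[3] deliver 1→2 → N2(back v1 [-])
[4] timeout(1) → N1(back v2 [-])
[5] deliver 1→0 → N0(back v2 [-])
[6] deliver 0→1 → ∅
[7] propose(1,'w') → ∅
[8] deliver 1→0 → ∅
[9] deliver 0→1 → ∅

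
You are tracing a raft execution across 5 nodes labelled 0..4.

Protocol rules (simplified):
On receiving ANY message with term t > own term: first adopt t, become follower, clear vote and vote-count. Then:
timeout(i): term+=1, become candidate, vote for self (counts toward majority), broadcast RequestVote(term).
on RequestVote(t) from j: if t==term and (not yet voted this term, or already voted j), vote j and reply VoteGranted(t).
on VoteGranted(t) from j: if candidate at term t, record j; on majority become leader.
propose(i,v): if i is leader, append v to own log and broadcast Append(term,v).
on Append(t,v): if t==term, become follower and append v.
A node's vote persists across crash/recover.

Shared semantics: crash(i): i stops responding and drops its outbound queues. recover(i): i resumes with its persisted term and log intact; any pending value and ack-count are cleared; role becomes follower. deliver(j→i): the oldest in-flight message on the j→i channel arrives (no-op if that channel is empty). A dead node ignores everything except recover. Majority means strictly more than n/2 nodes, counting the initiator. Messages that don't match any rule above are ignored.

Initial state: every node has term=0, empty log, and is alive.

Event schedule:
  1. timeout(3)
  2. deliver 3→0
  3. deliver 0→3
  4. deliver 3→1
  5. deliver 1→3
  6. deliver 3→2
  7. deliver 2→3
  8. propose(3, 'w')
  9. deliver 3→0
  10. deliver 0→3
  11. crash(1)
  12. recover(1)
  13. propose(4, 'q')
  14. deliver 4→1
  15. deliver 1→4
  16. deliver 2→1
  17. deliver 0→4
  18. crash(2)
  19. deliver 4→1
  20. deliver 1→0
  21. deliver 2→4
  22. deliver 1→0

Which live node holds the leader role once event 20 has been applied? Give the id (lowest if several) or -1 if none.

3

step 1 timeout(3): 3={cand,t=1,log=-}
step 2 deliver 3→0: 0={foll,t=1,log=-}
step 3 deliver 0→3: —
step 4 deliver 3→1: 1={foll,t=1,log=-}
step 5 deliver 1→3: 3={lead,t=1,log=-}
step 6 deliver 3→2: 2={foll,t=1,log=-}
step 7 deliver 2→3: —
step 8 propose(3,'w'): 3={lead,t=1,log=w}
step 9 deliver 3→0: 0={foll,t=1,log=w}
step 10 deliver 0→3: —
step 11 crash(1): 1={✗foll,t=1,log=-}
step 12 recover(1): 1={foll,t=1,log=-}
step 13 propose(4,'q'): —
step 14 deliver 4→1: —
step 15 deliver 1→4: —
step 16 deliver 2→1: —
step 17 deliver 0→4: —
step 18 crash(2): 2={✗foll,t=1,log=-}
step 19 deliver 4→1: —
step 20 deliver 1→0: —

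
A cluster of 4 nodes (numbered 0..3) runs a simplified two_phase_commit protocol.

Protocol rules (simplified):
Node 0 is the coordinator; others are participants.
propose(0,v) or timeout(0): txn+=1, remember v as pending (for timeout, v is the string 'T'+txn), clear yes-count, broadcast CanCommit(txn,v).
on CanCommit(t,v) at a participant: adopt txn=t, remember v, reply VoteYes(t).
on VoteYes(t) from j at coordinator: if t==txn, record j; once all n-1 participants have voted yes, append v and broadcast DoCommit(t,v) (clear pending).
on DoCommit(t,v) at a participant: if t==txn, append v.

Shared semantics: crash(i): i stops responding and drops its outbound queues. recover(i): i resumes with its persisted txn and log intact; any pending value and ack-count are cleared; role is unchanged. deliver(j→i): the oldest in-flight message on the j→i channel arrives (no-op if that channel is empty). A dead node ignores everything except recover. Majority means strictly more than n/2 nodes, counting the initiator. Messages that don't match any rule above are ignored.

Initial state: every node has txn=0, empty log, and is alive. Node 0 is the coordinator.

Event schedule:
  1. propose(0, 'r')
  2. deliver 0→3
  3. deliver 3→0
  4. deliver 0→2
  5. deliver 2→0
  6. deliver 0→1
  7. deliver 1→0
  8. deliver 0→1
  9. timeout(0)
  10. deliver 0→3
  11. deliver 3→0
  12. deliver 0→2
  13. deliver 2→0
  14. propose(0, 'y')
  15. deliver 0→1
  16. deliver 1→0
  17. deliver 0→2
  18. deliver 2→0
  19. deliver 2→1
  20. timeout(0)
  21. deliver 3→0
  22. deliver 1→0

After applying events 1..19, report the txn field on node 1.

2

1. propose(0,'r'):  <0:coor t1 ->
2. deliver 0→3:  <3:part t1 ->
3. deliver 3→0:  nop
4. deliver 0→2:  <2:part t1 ->
5. deliver 2→0:  nop
6. deliver 0→1:  <1:part t1 ->
7. deliver 1→0:  <0:coor t1 r>
8. deliver 0→1:  <1:part t1 r>
9. timeout(0):  <0:coor t2 r>
10. deliver 0→3:  <3:part t1 r>
11. deliver 3→0:  nop
12. deliver 0→2:  <2:part t1 r>
13. deliver 2→0:  nop
14. propose(0,'y'):  <0:coor t3 r>
15. deliver 0→1:  <1:part t2 r>
16. deliver 1→0:  nop
17. deliver 0→2:  <2:part t2 r>
18. deliver 2→0:  nop
19. deliver 2→1:  nop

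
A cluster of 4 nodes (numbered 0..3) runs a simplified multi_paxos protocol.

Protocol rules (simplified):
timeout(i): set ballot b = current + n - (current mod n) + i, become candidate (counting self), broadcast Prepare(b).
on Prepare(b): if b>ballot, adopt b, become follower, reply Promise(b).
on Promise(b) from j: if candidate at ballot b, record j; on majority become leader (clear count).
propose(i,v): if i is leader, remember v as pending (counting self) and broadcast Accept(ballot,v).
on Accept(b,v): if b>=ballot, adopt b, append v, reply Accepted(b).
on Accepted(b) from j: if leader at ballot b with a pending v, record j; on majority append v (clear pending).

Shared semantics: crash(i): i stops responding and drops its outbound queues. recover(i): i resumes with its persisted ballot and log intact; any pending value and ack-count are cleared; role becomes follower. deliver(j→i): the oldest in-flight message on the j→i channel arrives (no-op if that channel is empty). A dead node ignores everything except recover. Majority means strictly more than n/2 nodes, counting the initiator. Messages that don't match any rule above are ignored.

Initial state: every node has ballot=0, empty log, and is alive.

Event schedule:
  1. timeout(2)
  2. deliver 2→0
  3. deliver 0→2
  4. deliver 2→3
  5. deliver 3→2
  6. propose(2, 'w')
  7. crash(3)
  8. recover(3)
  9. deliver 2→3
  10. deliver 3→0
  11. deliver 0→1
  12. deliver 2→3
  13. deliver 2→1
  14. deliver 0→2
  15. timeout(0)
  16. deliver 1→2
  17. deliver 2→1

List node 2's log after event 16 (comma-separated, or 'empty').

step 1 timeout(2): 2={cand,b=6,log=-}
step 2 deliver 2→0: 0={foll,b=6,log=-}
step 3 deliver 0→2: —
step 4 deliver 2→3: 3={foll,b=6,log=-}
step 5 deliver 3→2: 2={lead,b=6,log=-}
step 6 propose(2,'w'): —
step 7 crash(3): 3={✗foll,b=6,log=-}
step 8 recover(3): 3={foll,b=6,log=-}
step 9 deliver 2→3: 3={foll,b=6,log=w}
step 10 deliver 3→0: —
step 11 deliver 0→1: —
step 12 deliver 2→3: —
step 13 deliver 2→1: 1={foll,b=6,log=-}
step 14 deliver 0→2: —
step 15 timeout(0): 0={cand,b=8,log=-}
step 16 deliver 1→2: —

empty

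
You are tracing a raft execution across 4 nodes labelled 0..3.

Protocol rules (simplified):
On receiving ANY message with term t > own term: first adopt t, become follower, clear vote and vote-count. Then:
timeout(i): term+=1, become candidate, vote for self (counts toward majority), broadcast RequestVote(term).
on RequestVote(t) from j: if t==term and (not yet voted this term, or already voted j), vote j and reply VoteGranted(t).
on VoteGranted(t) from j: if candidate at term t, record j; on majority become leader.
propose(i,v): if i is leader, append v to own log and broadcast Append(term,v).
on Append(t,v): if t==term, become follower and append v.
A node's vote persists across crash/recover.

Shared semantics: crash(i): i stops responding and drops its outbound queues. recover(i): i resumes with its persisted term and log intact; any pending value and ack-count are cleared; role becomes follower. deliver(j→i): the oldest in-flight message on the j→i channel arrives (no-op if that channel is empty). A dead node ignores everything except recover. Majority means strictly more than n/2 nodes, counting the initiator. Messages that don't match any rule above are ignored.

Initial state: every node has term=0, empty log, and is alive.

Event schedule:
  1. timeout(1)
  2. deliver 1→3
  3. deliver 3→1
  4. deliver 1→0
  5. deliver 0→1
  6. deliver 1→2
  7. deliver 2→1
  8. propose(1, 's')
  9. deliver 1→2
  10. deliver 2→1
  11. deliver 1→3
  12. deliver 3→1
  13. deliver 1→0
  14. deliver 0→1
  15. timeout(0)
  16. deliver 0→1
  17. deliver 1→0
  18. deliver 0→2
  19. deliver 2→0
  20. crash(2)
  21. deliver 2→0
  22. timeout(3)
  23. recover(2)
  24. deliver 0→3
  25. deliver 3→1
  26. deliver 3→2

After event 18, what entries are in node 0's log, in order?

after 1 — timeout(1): n1:cand/t1/[-]
after 2 — deliver 1→3: n3:foll/t1/[-]
after 3 — deliver 3→1: ·
after 4 — deliver 1→0: n0:foll/t1/[-]
after 5 — deliver 0→1: n1:lead/t1/[-]
after 6 — deliver 1→2: n2:foll/t1/[-]
after 7 — deliver 2→1: ·
after 8 — propose(1,'s'): n1:lead/t1/[s]
after 9 — deliver 1→2: n2:foll/t1/[s]
after 10 — deliver 2→1: ·
after 11 — deliver 1→3: n3:foll/t1/[s]
after 12 — deliver 3→1: ·
after 13 — deliver 1→0: n0:foll/t1/[s]
after 14 — deliver 0→1: ·
after 15 — timeout(0): n0:cand/t2/[s]
after 16 — deliver 0→1: n1:foll/t2/[s]
after 17 — deliver 1→0: ·
after 18 — deliver 0→2: n2:foll/t2/[s]

s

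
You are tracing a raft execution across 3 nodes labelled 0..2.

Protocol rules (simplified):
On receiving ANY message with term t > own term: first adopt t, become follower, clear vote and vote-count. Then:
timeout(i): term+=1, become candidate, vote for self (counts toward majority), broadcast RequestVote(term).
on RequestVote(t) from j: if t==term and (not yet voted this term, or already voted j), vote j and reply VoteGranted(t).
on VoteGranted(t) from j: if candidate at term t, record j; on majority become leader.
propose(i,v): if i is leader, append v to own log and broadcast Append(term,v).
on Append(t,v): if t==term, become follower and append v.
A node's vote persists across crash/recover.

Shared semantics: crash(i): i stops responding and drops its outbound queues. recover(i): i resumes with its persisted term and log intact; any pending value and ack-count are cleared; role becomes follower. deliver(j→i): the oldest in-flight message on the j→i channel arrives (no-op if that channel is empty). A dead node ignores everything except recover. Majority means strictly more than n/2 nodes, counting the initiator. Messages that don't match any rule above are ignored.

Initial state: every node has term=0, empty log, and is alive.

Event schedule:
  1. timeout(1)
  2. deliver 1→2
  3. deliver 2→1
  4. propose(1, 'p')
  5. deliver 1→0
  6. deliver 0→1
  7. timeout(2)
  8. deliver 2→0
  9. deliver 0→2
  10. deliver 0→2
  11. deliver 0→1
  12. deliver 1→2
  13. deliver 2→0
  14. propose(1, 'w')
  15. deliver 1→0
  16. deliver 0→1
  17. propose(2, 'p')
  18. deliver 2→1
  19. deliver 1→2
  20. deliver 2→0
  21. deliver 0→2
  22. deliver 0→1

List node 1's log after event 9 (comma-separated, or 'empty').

[1] timeout(1) → N1(cand t1 [-])
[2] deliver 1→2 → N2(foll t1 [-])
[3] deliver 2→1 → N1(lead t1 [-])
[4] propose(1,'p') → N1(lead t1 [p])
[5] deliver 1→0 → N0(foll t1 [-])
[6] deliver 0→1 → ∅
[7] timeout(2) → N2(cand t2 [-])
[8] deliver 2→0 → N0(foll t2 [-])
[9] deliver 0→2 → N2(lead t2 [-])

p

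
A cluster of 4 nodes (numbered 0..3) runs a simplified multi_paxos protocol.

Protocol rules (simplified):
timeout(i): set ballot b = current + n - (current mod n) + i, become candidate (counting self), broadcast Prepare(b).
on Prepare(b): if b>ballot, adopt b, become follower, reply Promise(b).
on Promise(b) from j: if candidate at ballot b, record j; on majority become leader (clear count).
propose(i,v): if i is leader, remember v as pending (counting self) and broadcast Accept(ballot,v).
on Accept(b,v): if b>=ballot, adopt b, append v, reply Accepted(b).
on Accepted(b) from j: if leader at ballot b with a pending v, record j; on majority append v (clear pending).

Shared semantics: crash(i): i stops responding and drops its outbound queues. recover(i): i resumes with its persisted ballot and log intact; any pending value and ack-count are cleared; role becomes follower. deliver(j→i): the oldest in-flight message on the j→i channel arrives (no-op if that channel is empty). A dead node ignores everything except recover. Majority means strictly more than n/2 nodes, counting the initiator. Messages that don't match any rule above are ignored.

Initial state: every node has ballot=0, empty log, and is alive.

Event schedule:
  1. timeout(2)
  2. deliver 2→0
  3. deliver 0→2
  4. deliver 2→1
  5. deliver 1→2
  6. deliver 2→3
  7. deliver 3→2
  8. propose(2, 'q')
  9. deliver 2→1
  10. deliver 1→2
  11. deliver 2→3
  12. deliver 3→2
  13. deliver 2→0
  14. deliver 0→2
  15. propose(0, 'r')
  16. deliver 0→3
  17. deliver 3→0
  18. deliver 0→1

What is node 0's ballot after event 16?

6

after 1 — timeout(2): n2:cand/b6/[-]
after 2 — deliver 2→0: n0:foll/b6/[-]
after 3 — deliver 0→2: ·
after 4 — deliver 2→1: n1:foll/b6/[-]
after 5 — deliver 1→2: n2:lead/b6/[-]
after 6 — deliver 2→3: n3:foll/b6/[-]
after 7 — deliver 3→2: ·
after 8 — propose(2,'q'): ·
after 9 — deliver 2→1: n1:foll/b6/[q]
after 10 — deliver 1→2: ·
after 11 — deliver 2→3: n3:foll/b6/[q]
after 12 — deliver 3→2: n2:lead/b6/[q]
after 13 — deliver 2→0: n0:foll/b6/[q]
after 14 — deliver 0→2: ·
after 15 — propose(0,'r'): ·
after 16 — deliver 0→3: ·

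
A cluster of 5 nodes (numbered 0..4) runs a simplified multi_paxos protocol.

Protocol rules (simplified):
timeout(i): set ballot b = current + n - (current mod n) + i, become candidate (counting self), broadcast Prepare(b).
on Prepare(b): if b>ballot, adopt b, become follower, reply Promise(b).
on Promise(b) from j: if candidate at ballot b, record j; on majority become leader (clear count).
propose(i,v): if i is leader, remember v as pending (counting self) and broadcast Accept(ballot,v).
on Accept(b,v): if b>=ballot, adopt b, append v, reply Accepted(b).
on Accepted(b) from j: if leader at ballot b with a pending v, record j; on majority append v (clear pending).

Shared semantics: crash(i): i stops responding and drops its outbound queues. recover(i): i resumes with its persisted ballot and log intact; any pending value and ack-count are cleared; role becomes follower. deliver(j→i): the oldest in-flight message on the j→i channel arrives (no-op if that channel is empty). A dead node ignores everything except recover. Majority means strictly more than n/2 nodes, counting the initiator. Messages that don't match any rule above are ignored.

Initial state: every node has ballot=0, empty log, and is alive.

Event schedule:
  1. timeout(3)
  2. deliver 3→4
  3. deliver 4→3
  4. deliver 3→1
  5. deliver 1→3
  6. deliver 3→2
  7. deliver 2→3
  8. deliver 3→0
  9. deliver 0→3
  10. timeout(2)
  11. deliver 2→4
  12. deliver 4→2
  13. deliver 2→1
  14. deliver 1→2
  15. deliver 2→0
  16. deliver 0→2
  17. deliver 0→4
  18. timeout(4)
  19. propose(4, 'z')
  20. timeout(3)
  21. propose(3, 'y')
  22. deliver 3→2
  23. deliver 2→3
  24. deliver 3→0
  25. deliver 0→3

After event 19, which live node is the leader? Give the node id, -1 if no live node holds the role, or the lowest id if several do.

1. timeout(3):  <3:cand b8 ->
2. deliver 3→4:  <4:foll b8 ->
3. deliver 4→3:  nop
4. deliver 3→1:  <1:foll b8 ->
5. deliver 1→3:  <3:lead b8 ->
6. deliver 3→2:  <2:foll b8 ->
7. deliver 2→3:  nop
8. deliver 3→0:  <0:foll b8 ->
9. deliver 0→3:  nop
10. timeout(2):  <2:cand b12 ->
11. deliver 2→4:  <4:foll b12 ->
12. deliver 4→2:  nop
13. deliver 2→1:  <1:foll b12 ->
14. deliver 1→2:  <2:lead b12 ->
15. deliver 2→0:  <0:foll b12 ->
16. deliver 0→2:  nop
17. deliver 0→4:  nop
18. timeout(4):  <4:cand b19 ->
19. propose(4,'z'):  nop

2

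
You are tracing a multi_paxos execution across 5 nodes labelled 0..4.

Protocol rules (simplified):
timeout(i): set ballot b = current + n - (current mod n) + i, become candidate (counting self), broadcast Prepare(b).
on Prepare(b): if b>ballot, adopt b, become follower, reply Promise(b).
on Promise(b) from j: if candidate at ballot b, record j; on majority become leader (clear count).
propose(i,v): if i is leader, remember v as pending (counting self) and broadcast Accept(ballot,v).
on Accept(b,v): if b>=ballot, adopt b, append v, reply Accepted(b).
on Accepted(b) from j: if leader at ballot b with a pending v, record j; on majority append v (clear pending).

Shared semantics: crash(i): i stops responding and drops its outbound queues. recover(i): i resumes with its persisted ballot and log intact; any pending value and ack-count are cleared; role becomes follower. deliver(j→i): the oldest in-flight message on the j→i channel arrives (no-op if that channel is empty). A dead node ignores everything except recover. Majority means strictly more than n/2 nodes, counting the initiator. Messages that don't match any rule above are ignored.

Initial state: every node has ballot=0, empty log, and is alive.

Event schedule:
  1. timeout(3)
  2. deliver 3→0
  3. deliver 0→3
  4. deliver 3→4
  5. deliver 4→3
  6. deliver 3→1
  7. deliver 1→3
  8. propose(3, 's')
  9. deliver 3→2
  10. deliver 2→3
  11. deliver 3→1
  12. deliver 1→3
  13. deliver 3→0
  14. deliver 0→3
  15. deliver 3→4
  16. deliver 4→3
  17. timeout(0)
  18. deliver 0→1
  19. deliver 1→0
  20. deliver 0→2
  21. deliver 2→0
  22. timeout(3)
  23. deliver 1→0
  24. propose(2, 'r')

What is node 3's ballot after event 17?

8

[1] timeout(3) → N3(cand b8 [-])
[2] deliver 3→0 → N0(foll b8 [-])
[3] deliver 0→3 → ∅
[4] deliver 3→4 → N4(foll b8 [-])
[5] deliver 4→3 → N3(lead b8 [-])
[6] deliver 3→1 → N1(foll b8 [-])
[7] deliver 1→3 → ∅
[8] propose(3,'s') → ∅
[9] deliver 3→2 → N2(foll b8 [-])
[10] deliver 2→3 → ∅
[11] deliver 3→1 → N1(foll b8 [s])
[12] deliver 1→3 → ∅
[13] deliver 3→0 → N0(foll b8 [s])
[14] deliver 0→3 → N3(lead b8 [s])
[15] deliver 3→4 → N4(foll b8 [s])
[16] deliver 4→3 → ∅
[17] timeout(0) → N0(cand b10 [s])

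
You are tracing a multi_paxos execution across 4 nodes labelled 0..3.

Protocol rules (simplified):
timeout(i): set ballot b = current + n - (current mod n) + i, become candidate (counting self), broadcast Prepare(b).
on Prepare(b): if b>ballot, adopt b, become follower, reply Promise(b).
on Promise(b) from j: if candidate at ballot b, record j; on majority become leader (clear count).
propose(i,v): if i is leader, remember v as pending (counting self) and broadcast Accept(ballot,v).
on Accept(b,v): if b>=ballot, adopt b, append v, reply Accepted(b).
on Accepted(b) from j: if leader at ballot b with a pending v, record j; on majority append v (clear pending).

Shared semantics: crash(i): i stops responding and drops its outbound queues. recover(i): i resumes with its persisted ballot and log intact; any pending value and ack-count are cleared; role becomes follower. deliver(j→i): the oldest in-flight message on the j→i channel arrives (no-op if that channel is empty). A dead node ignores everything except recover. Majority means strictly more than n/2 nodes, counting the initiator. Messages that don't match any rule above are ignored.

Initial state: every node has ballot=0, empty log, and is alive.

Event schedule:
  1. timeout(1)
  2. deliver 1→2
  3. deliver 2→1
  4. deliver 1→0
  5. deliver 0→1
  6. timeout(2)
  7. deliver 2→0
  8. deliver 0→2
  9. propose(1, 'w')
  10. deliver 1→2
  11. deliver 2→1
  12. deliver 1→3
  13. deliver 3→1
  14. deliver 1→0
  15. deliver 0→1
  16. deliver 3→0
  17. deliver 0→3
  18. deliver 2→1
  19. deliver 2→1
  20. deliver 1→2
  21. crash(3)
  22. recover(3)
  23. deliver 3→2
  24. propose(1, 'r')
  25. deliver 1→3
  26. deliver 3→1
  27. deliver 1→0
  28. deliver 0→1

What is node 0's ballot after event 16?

e1 timeout(1): 1[cand,b=5,-]
e2 deliver 1→2: 2[foll,b=5,-]
e3 deliver 2→1: ·
e4 deliver 1→0: 0[foll,b=5,-]
e5 deliver 0→1: 1[lead,b=5,-]
e6 timeout(2): 2[cand,b=10,-]
e7 deliver 2→0: 0[foll,b=10,-]
e8 deliver 0→2: ·
e9 propose(1,'w'): ·
e10 deliver 1→2: ·
e11 deliver 2→1: 1[foll,b=10,-]
e12 deliver 1→3: 3[foll,b=5,-]
e13 deliver 3→1: ·
e14 deliver 1→0: ·
e15 deliver 0→1: ·
e16 deliver 3→0: ·

10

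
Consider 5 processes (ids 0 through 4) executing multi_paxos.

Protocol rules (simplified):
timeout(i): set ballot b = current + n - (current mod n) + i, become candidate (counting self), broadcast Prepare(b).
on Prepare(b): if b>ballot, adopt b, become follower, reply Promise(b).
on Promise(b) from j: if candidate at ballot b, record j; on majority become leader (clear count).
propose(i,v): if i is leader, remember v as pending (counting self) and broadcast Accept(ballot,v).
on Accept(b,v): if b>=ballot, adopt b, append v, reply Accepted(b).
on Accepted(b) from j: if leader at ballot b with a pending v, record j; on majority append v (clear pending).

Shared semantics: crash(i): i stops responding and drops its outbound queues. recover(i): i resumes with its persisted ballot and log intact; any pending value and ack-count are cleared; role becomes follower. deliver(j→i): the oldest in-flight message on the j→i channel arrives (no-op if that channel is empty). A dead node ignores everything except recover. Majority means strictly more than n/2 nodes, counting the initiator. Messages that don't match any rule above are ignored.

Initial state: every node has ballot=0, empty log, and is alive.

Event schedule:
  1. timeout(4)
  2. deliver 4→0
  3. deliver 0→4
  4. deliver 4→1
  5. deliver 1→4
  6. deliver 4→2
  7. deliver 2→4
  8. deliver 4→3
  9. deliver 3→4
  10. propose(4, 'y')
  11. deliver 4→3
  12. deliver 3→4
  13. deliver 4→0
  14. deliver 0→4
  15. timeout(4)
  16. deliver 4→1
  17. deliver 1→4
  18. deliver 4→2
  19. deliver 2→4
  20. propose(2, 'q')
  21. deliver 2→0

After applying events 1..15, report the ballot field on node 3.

9

1. timeout(4):  <4:cand b9 ->
2. deliver 4→0:  <0:foll b9 ->
3. deliver 0→4:  nop
4. deliver 4→1:  <1:foll b9 ->
5. deliver 1→4:  <4:lead b9 ->
6. deliver 4→2:  <2:foll b9 ->
7. deliver 2→4:  nop
8. deliver 4→3:  <3:foll b9 ->
9. deliver 3→4:  nop
10. propose(4,'y'):  nop
11. deliver 4→3:  <3:foll b9 y>
12. deliver 3→4:  nop
13. deliver 4→0:  <0:foll b9 y>
14. deliver 0→4:  <4:lead b9 y>
15. timeout(4):  <4:cand b14 y>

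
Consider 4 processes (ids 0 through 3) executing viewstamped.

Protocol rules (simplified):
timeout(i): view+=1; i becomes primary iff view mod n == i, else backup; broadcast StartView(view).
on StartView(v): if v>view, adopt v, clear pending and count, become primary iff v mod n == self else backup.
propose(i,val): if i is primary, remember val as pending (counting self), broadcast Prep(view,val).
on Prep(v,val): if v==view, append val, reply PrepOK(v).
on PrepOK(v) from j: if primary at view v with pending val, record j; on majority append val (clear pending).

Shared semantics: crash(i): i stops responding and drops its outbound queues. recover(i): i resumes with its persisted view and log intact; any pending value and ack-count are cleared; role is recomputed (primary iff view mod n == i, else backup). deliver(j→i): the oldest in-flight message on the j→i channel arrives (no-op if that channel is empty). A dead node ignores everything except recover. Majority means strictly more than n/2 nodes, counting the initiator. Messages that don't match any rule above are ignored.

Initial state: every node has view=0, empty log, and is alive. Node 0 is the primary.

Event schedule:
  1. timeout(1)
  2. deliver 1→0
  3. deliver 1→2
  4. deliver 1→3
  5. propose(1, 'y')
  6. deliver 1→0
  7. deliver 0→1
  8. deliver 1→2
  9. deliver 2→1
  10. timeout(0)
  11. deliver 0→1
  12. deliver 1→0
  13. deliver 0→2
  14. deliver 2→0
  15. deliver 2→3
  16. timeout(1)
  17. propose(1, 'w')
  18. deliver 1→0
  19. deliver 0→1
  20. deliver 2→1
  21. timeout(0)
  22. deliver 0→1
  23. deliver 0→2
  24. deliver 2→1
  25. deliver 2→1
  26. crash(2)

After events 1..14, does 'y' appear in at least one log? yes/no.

e1 timeout(1): 1[prim,v=1,-]
e2 deliver 1→0: 0[back,v=1,-]
e3 deliver 1→2: 2[back,v=1,-]
e4 deliver 1→3: 3[back,v=1,-]
e5 propose(1,'y'): ·
e6 deliver 1→0: 0[back,v=1,y]
e7 deliver 0→1: ·
e8 deliver 1→2: 2[back,v=1,y]
e9 deliver 2→1: 1[prim,v=1,y]
e10 timeout(0): 0[back,v=2,y]
e11 deliver 0→1: 1[back,v=2,y]
e12 deliver 1→0: ·
e13 deliver 0→2: 2[prim,v=2,y]
e14 deliver 2→0: ·

yes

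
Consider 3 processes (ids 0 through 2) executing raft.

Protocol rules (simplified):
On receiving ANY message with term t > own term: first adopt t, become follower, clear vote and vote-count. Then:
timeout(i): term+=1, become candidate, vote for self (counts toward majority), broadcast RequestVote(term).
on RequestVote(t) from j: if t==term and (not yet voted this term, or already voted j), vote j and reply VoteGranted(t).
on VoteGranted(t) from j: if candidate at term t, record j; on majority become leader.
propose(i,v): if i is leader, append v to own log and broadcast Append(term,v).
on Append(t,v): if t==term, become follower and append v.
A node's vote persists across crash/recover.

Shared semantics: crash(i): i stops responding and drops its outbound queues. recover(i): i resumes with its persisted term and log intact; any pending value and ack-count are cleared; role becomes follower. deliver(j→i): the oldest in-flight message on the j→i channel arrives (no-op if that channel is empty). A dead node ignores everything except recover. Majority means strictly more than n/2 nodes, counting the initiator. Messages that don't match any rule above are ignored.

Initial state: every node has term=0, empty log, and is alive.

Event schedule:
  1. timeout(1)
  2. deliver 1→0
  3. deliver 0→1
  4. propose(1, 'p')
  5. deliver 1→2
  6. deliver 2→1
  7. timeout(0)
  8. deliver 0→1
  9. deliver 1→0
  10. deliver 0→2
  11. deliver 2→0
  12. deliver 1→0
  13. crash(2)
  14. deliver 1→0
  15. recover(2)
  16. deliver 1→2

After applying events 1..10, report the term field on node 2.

1. timeout(1):  <1:cand t1 ->
2. deliver 1→0:  <0:foll t1 ->
3. deliver 0→1:  <1:lead t1 ->
4. propose(1,'p'):  <1:lead t1 p>
5. deliver 1→2:  <2:foll t1 ->
6. deliver 2→1:  nop
7. timeout(0):  <0:cand t2 ->
8. deliver 0→1:  <1:foll t2 p>
9. deliver 1→0:  nop
10. deliver 0→2:  <2:foll t2 ->

2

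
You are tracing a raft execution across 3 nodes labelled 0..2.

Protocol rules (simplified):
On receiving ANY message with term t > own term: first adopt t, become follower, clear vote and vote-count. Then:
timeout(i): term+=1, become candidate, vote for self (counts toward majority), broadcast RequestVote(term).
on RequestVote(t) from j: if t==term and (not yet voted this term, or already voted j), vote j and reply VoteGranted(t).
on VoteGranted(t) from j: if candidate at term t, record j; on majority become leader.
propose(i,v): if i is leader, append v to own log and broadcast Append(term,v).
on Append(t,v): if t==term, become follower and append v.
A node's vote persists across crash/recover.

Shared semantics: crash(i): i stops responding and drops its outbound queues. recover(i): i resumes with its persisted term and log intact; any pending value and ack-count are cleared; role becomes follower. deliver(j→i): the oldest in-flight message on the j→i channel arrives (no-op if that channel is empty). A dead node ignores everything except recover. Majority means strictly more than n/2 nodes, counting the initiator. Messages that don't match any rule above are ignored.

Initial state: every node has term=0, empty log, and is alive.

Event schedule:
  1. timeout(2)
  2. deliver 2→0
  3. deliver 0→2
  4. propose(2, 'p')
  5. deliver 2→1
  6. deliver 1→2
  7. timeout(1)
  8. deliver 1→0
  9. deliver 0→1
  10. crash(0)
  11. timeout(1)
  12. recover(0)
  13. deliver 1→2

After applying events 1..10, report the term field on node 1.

2

after 1 — timeout(2): n2:cand/t1/[-]
after 2 — deliver 2→0: n0:foll/t1/[-]
after 3 — deliver 0→2: n2:lead/t1/[-]
after 4 — propose(2,'p'): n2:lead/t1/[p]
after 5 — deliver 2→1: n1:foll/t1/[-]
after 6 — deliver 1→2: ·
after 7 — timeout(1): n1:cand/t2/[-]
after 8 — deliver 1→0: n0:foll/t2/[-]
after 9 — deliver 0→1: n1:lead/t2/[-]
after 10 — crash(0): n0:✗foll/t2/[-]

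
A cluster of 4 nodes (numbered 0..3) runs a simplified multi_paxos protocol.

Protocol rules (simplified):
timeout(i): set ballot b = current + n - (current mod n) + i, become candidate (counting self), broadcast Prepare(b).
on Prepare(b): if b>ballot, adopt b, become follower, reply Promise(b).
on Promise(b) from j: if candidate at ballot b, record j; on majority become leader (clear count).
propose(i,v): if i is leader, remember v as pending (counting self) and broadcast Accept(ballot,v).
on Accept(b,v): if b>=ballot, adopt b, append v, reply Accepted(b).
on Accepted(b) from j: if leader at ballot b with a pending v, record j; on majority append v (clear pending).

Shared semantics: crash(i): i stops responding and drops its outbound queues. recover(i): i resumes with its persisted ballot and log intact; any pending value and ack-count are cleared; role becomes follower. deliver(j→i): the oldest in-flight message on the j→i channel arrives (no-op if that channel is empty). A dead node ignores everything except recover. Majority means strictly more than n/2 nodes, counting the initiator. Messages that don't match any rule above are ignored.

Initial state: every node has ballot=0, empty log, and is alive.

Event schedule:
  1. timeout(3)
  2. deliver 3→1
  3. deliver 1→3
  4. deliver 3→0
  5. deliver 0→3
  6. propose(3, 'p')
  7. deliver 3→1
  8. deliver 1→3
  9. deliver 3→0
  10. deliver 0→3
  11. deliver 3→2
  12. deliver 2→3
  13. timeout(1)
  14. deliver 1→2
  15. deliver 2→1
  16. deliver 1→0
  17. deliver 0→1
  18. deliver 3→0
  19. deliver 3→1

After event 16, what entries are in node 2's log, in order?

empty

[1] timeout(3) → N3(cand b7 [-])
[2] deliver 3→1 → N1(foll b7 [-])
[3] deliver 1→3 → ∅
[4] deliver 3→0 → N0(foll b7 [-])
[5] deliver 0→3 → N3(lead b7 [-])
[6] propose(3,'p') → ∅
[7] deliver 3→1 → N1(foll b7 [p])
[8] deliver 1→3 → ∅
[9] deliver 3→0 → N0(foll b7 [p])
[10] deliver 0→3 → N3(lead b7 [p])
[11] deliver 3→2 → N2(foll b7 [-])
[12] deliver 2→3 → ∅
[13] timeout(1) → N1(cand b9 [p])
[14] deliver 1→2 → N2(foll b9 [-])
[15] deliver 2→1 → ∅
[16] deliver 1→0 → N0(foll b9 [p])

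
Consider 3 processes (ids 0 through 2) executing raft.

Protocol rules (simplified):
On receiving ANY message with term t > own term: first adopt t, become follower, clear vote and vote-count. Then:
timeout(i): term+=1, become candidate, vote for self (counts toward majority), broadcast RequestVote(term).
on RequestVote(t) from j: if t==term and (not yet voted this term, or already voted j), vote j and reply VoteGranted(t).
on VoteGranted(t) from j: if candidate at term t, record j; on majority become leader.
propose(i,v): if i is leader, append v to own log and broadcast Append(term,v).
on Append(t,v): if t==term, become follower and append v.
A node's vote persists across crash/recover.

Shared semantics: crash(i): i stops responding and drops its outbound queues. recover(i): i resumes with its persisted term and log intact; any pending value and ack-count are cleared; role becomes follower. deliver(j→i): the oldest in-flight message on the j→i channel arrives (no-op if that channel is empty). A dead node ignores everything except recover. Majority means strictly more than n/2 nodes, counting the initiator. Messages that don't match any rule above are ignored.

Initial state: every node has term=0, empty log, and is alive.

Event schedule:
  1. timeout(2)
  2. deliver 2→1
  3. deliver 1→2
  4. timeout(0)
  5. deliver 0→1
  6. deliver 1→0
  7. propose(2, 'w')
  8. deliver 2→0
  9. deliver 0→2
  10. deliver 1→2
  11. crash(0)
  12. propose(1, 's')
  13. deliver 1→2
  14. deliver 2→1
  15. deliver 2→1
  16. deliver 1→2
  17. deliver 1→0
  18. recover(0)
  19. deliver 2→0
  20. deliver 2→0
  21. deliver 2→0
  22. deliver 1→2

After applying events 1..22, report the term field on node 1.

[1] timeout(2) → N2(cand t1 [-])
[2] deliver 2→1 → N1(foll t1 [-])
[3] deliver 1→2 → N2(lead t1 [-])
[4] timeout(0) → N0(cand t1 [-])
[5] deliver 0→1 → ∅
[6] deliver 1→0 → ∅
[7] propose(2,'w') → N2(lead t1 [w])
[8] deliver 2→0 → ∅
[9] deliver 0→2 → ∅
[10] deliver 1→2 → ∅
[11] crash(0) → N0(✗cand t1 [-])
[12] propose(1,'s') → ∅
[13] deliver 1→2 → ∅
[14] deliver 2→1 → N1(foll t1 [w])
[15] deliver 2→1 → ∅
[16] deliver 1→2 → ∅
[17] deliver 1→0 → ∅
[18] recover(0) → N0(foll t1 [-])
[19] deliver 2→0 → N0(foll t1 [w])
[20] deliver 2→0 → ∅
[21] deliver 2→0 → ∅
[22] deliver 1→2 → ∅

1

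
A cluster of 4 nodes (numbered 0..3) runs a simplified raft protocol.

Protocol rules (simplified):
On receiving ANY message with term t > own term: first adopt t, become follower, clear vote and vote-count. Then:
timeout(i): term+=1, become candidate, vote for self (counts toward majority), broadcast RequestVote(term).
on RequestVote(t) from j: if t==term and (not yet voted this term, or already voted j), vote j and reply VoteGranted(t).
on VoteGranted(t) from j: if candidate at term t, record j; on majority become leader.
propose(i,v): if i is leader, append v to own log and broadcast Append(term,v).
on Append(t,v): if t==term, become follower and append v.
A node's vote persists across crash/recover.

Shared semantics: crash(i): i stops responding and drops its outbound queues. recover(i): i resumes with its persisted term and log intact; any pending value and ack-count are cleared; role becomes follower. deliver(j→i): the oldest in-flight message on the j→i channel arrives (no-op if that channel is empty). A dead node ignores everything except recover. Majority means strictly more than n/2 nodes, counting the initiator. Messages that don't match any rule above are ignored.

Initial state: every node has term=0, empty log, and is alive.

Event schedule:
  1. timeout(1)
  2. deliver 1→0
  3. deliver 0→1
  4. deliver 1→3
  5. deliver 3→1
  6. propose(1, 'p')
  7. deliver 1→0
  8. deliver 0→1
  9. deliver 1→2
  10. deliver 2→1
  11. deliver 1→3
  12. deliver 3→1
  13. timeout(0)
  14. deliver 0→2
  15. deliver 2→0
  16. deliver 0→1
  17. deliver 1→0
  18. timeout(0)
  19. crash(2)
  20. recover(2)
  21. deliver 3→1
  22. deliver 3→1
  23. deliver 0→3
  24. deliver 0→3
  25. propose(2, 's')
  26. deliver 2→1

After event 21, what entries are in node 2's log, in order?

empty

1. timeout(1):  <1:cand t1 ->
2. deliver 1→0:  <0:foll t1 ->
3. deliver 0→1:  nop
4. deliver 1→3:  <3:foll t1 ->
5. deliver 3→1:  <1:lead t1 ->
6. propose(1,'p'):  <1:lead t1 p>
7. deliver 1→0:  <0:foll t1 p>
8. deliver 0→1:  nop
9. deliver 1→2:  <2:foll t1 ->
10. deliver 2→1:  nop
11. deliver 1→3:  <3:foll t1 p>
12. deliver 3→1:  nop
13. timeout(0):  <0:cand t2 p>
14. deliver 0→2:  <2:foll t2 ->
15. deliver 2→0:  nop
16. deliver 0→1:  <1:foll t2 p>
17. deliver 1→0:  <0:lead t2 p>
18. timeout(0):  <0:cand t3 p>
19. crash(2):  <2:✗foll t2 ->
20. recover(2):  <2:foll t2 ->
21. deliver 3→1:  nop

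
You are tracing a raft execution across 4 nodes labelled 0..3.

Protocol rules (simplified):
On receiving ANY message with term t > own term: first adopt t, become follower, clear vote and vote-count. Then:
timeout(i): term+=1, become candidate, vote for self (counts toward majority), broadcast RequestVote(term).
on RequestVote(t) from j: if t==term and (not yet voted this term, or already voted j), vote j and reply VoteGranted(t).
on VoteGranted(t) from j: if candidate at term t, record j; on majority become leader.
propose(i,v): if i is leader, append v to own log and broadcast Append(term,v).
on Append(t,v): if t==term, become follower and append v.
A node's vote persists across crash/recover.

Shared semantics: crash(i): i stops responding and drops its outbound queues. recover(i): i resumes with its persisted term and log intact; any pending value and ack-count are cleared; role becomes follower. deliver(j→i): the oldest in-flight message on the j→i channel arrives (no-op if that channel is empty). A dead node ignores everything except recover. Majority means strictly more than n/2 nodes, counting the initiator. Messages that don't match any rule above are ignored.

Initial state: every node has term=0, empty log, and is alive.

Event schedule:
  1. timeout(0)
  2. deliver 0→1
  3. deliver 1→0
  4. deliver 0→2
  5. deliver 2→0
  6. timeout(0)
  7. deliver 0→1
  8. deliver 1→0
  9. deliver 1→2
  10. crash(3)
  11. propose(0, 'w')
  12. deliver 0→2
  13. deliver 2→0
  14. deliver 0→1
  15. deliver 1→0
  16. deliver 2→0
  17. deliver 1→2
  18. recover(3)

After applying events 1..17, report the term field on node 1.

2

e1 timeout(0): 0[cand,t=1,-]
e2 deliver 0→1: 1[foll,t=1,-]
e3 deliver 1→0: ·
e4 deliver 0→2: 2[foll,t=1,-]
e5 deliver 2→0: 0[lead,t=1,-]
e6 timeout(0): 0[cand,t=2,-]
e7 deliver 0→1: 1[foll,t=2,-]
e8 deliver 1→0: ·
e9 deliver 1→2: ·
e10 crash(3): 3[✗foll,t=0,-]
e11 propose(0,'w'): ·
e12 deliver 0→2: 2[foll,t=2,-]
e13 deliver 2→0: 0[lead,t=2,-]
e14 deliver 0→1: ·
e15 deliver 1→0: ·
e16 deliver 2→0: ·
e17 deliver 1→2: ·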